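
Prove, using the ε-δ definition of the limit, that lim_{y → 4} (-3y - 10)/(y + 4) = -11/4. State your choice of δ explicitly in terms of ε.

δ = min(4, 16ε)

Fix ε > 0. We want δ > 0 with 0 < |y − 4| < δ ⇒ |(-3y - 10)/(y + 4) + 11/4| < ε.
Combining over a common denominator, (-3y - 10)/(y + 4) + 11/4 = [(-3y - 10)·8 − (-22)·(y + 4)] / [8·(y + 4)] = -2(y − 4) / (8(y + 4)).
So |(-3y - 10)/(y + 4) + 11/4| = 2|y − 4| / (8·|y + 4|).
Require δ ≤ 4, so |y + 4| ≥ |8| − |y − 4| > 8 − 4 = 4.
Hence |(-3y - 10)/(y + 4) + 11/4| < 2|y − 4|/(8·4) = (1/16)|y − 4|, which is < ε once |y − 4| < 16ε.
Take δ = min(4, 16ε). Then 0 < |y − 4| < δ forces both bounds, so |(-3y - 10)/(y + 4) + 11/4| < ε.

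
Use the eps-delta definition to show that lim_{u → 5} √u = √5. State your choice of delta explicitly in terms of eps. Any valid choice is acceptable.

delta = min(5, √5·eps)

Suppose eps > 0. We want delta > 0 such that 0 < |u − 5| < delta implies |√u − √5| < eps.
Rationalise: √u − √5 = (u − 5)/(√u + √5), so |√u − √5| = |u − 5|/(√u + √5).
Restrict delta ≤ 5 so that |u − 5| < 5 forces u > 0, and then √u + √5 > √5.
Hence |√u − √5| < |u − 5|/√5, which is < eps once |u − 5| < √5·eps.
Take delta = min(5, √5·eps). If 0 < |u − 5| < delta then u > 0 and |√u − √5| < |u − 5|/√5 < eps.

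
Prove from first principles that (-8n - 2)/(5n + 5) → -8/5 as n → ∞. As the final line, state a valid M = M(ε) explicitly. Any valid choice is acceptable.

M = (6/5)/ε

Let ε > 0. For n ≥ 1, |(-8n - 2)/(5n + 5) + 8/5| = |30|/(5(5n + 5)) = 30/(5(5n + 5)).
Since 5n + 5 ≥ 5n for n ≥ 1, this is ≤ 30/(5·5n) = (6/5)/n.
So |(-8n - 2)/(5n + 5) + 8/5| < ε whenever n > (6/5)/ε.
Take M = (6/5)/ε. If n > M then |(-8n - 2)/(5n + 5) + 8/5| ≤ (6/5)/n < ε.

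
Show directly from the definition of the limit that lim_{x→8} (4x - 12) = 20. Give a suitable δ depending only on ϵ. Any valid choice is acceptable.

Let ϵ > 0 be given. We need δ > 0 so that 0 < |x − 8| < δ implies |(4x - 12) − 20| < ϵ.
Since (4x - 12) − 20 = 4(x − 8), we have |(4x - 12) − 20| = 4|x − 8|.
Thus it suffices that |x − 8| < ϵ/4.
Choosing δ = ϵ/4 gives |(4x - 12) − 20| = 4|x − 8| < ϵ whenever |x − 8| < δ.

δ = ϵ/4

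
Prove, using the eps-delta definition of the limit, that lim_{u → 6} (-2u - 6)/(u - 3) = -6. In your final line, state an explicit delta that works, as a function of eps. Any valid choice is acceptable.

Fix eps > 0. We want delta > 0 with 0 < |u − 6| < delta ⇒ |(-2u - 6)/(u - 3) + 6| < eps.
Combining over a common denominator, (-2u - 6)/(u - 3) + 6 = [(-2u - 6)·3 − (-18)·(u - 3)] / [3·(u - 3)] = 12(u − 6) / (3(u - 3)).
So |(-2u - 6)/(u - 3) + 6| = 12|u − 6| / (3·|u − 3|).
Require delta ≤ 3/2, so |u − 3| ≥ |3| − |u − 6| > 3 − 3/2 = 3/2.
Hence |(-2u - 6)/(u - 3) + 6| < 12|u − 6|/(3·(3/2)) = (8/3)|u − 6|, which is < eps once |u − 6| < (3/8)eps.
Take delta = min(3/2, (3/8)eps). Then 0 < |u − 6| < delta forces both bounds, so |(-2u - 6)/(u - 3) + 6| < eps.

delta = min(3/2, (3/8)eps)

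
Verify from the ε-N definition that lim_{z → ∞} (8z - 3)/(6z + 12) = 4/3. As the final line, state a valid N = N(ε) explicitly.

Fix ε > 0. We seek N > 0 such that z > N implies |(8z - 3)/(6z + 12) − (4/3)| < ε.
(8z - 3)/(6z + 12) − (4/3) = (6(8z - 3) − 8(6z + 12)) / (6(6z + 12)) = -114/(6(6z + 12)).
For z > 0 we have 6z + 12 > 6z, so |(8z - 3)/(6z + 12) − (4/3)| = 114/(6(6z + 12)) < 114/(6·6z) = (19/6)/z.
Thus |(8z - 3)/(6z + 12) − (4/3)| < ε whenever z > (19/6)/ε.
Take N = (19/6)/ε. If z > N then |(8z - 3)/(6z + 12) − (4/3)| < (19/6)/z < ε.

N = (19/6)/ε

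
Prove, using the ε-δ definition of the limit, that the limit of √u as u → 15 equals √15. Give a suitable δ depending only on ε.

Fix ε > 0. We want δ > 0 such that 0 < |u − 15| < δ implies |√u − √15| < ε.
Multiplying by the conjugate, |√u − √15| = |u − 15|/(√u + √15).
Restrict δ ≤ 15 so that |u − 15| < 15 forces u > 0, and then √u + √15 > √15.
Hence |√u − √15| < |u − 15|/√15, which is < ε once |u − 15| < √15·ε.
Take δ = min(15, √15·ε). If 0 < |u − 15| < δ then u > 0 and |√u − √15| < |u − 15|/√15 < ε.

δ = min(15, √15·ε)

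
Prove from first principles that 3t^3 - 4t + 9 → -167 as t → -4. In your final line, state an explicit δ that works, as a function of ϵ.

Let ϵ > 0 be given. We want δ > 0 such that 0 < |t + 4| < δ implies |(3t^3 - 4t + 9) + 167| < ϵ.
(3t^3 - 4t + 9) + 167 = 3t^3 - 4t + 176 = (t + 4)(3t^2 - 12t + 44).
So |(3t^3 - 4t + 9) + 167| = |t + 4|·|3t^2 - 12t + 44|.
Assume first that |t + 4| < 2, so |t| < 6. Then |3t^2 - 12t + 44| ≤ 3·6^2 + 12·6 + 44 = 224.
Hence |(3t^3 - 4t + 9) + 167| ≤ 224|t + 4| < ϵ provided |t + 4| < ϵ/224.
Choosing δ = min(2, ϵ/224) ensures both conditions, hence |(3t^3 - 4t + 9) + 167| < ϵ.

δ = min(2, ϵ/224)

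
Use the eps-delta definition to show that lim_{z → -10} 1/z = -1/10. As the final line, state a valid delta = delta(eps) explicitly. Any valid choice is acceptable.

delta = min(5, 50eps)

Let eps > 0 be given. We seek delta > 0 such that 0 < |z + 10| < delta implies |1/z + 1/10| < eps.
|1/z + 1/10| = |-10 − z|/(10·|z|) = |z + 10|/(10|z|).
Require delta ≤ 5 so that |z| > 10 − 5 = 5, hence 10|z| > 50.
Then |1/z + 1/10| < |z + 10|/50, which is < eps when |z + 10| < 50eps.
Take delta = min(5, 50eps). Then 0 < |z + 10| < delta gives both |z + 10| < 5 and |z + 10| < 50eps, so |1/z + 1/10| < eps.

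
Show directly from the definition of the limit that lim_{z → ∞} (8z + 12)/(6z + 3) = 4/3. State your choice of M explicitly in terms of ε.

Suppose ε > 0. We seek M > 0 such that z > M implies |(8z + 12)/(6z + 3) − (4/3)| < ε.
(8z + 12)/(6z + 3) − (4/3) = (6(8z + 12) − 8(6z + 3)) / (6(6z + 3)) = 48/(6(6z + 3)).
For z > 0 we have 6z + 3 > 6z, so |(8z + 12)/(6z + 3) − (4/3)| = 48/(6(6z + 3)) < 48/(6·6z) = (4/3)/z.
Thus |(8z + 12)/(6z + 3) − (4/3)| < ε whenever z > (4/3)/ε.
Take M = (4/3)/ε. If z > M then |(8z + 12)/(6z + 3) − (4/3)| < (4/3)/z < ε.

M = (4/3)/ε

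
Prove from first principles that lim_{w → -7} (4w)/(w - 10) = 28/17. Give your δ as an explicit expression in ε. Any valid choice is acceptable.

δ = min(17/2, (289/80)ε)

Fix ε > 0. We want δ > 0 with 0 < |w + 7| < δ ⇒ |(4w)/(w - 10) − (28/17)| < ε.
Combining over a common denominator, (4w)/(w - 10) − (28/17) = [(4w)·(-17) − (-28)·(w - 10)] / [(-17)·(w - 10)] = -40(w + 7) / ((-17)(w - 10)).
So |(4w)/(w - 10) − (28/17)| = 40|w + 7| / (17·|w − 10|).
Require δ ≤ 17/2, so |w − 10| ≥ |-17| − |w + 7| > 17 − 17/2 = 17/2.
Hence |(4w)/(w - 10) − (28/17)| < 40|w + 7|/(17·(17/2)) = (80/289)|w + 7|, which is < ε once |w + 7| < (289/80)ε.
Take δ = min(17/2, (289/80)ε). Then 0 < |w + 7| < δ forces both bounds, so |(4w)/(w - 10) − (28/17)| < ε.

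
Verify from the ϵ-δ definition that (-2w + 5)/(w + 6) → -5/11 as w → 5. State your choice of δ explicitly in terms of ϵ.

δ = min(11/2, (121/34)ϵ)

Suppose ϵ > 0. We want δ > 0 with 0 < |w − 5| < δ ⇒ |(-2w + 5)/(w + 6) + 5/11| < ϵ.
Combining over a common denominator, (-2w + 5)/(w + 6) + 5/11 = [(-2w + 5)·11 − (-5)·(w + 6)] / [11·(w + 6)] = -17(w − 5) / (11(w + 6)).
So |(-2w + 5)/(w + 6) + 5/11| = 17|w − 5| / (11·|w + 6|).
Require δ ≤ 11/2, so |w + 6| ≥ |11| − |w − 5| > 11 − 11/2 = 11/2.
Hence |(-2w + 5)/(w + 6) + 5/11| < 17|w − 5|/(11·(11/2)) = (34/121)|w − 5|, which is < ϵ once |w − 5| < (121/34)ϵ.
Take δ = min(11/2, (121/34)ϵ). Then 0 < |w − 5| < δ forces both bounds, so |(-2w + 5)/(w + 6) + 5/11| < ϵ.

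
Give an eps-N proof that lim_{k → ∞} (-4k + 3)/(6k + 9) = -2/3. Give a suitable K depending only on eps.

K = (3/2)/eps

Fix eps > 0. For k ≥ 1, |(-4k + 3)/(6k + 9) + 2/3| = |54|/(6(6k + 9)) = 54/(6(6k + 9)).
Since 6k + 9 ≥ 6k for k ≥ 1, this is ≤ 54/(6·6k) = (3/2)/k.
So |(-4k + 3)/(6k + 9) + 2/3| < eps whenever k > (3/2)/eps.
Take K = (3/2)/eps. If k > K then |(-4k + 3)/(6k + 9) + 2/3| ≤ (3/2)/k < eps.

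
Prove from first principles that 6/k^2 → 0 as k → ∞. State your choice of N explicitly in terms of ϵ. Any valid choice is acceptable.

Suppose ϵ > 0. For k ≥ 1, |6/k^2 − 0| = 6/k^2.
6/k^2 < ϵ ⇔ k^2 > 6/ϵ ⇔ k > (6/ϵ)^{1/2}.
Take N = (6/ϵ)^{1/2}. Then k > N implies 6/k^2 < ϵ.

N = (6/ϵ)^{1/2}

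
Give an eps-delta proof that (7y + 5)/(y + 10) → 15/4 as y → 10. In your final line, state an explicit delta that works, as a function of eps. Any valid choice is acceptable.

Let eps > 0. We want delta > 0 with 0 < |y − 10| < delta ⇒ |(7y + 5)/(y + 10) − (15/4)| < eps.
Combining over a common denominator, (7y + 5)/(y + 10) − (15/4) = [(7y + 5)·20 − 75·(y + 10)] / [20·(y + 10)] = 65(y − 10) / (20(y + 10)).
So |(7y + 5)/(y + 10) − (15/4)| = 65|y − 10| / (20·|y + 10|).
Require delta ≤ 10, so |y + 10| ≥ |20| − |y − 10| > 20 − 10 = 10.
Hence |(7y + 5)/(y + 10) − (15/4)| < 65|y − 10|/(20·10) = (13/40)|y − 10|, which is < eps once |y − 10| < (40/13)eps.
Take delta = min(10, (40/13)eps). Then 0 < |y − 10| < delta forces both bounds, so |(7y + 5)/(y + 10) − (15/4)| < eps.

delta = min(10, (40/13)eps)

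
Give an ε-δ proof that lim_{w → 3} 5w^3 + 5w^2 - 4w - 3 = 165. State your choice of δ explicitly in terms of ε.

δ = min(1, ε/216)

Suppose ε > 0. We want δ > 0 such that 0 < |w − 3| < δ implies |(5w^3 + 5w^2 - 4w - 3) − 165| < ε.
(5w^3 + 5w^2 - 4w - 3) − 165 = 5w^3 + 5w^2 - 4w - 168 = (w − 3)(5w^2 + 20w + 56).
So |(5w^3 + 5w^2 - 4w - 3) − 165| = |w − 3|·|5w^2 + 20w + 56|.
Assume first that |w − 3| < 1, so |w| < 4. Then |5w^2 + 20w + 56| ≤ 5·4^2 + 20·4 + 56 = 216.
Hence |(5w^3 + 5w^2 - 4w - 3) − 165| ≤ 216|w − 3| < ε provided |w − 3| < ε/216.
Choosing δ = min(1, ε/216) ensures both conditions, hence |(5w^3 + 5w^2 - 4w - 3) − 165| < ε.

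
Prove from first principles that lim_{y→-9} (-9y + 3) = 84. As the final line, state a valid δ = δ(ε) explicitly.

δ = ε/9

Let ε > 0 be given. We need δ > 0 so that 0 < |y + 9| < δ implies |(-9y + 3) − 84| < ε.
|(-9y + 3) − 84| = |-9y - 81| = 9|y + 9|.
So 9|y + 9| < ε exactly when |y + 9| < ε/9.
Choosing δ = ε/9 gives |(-9y + 3) − 84| = 9|y + 9| < ε whenever |y + 9| < δ.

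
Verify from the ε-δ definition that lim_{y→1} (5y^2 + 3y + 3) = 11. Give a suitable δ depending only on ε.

Fix ε > 0. We want δ > 0 such that 0 < |y − 1| < δ implies |(5y^2 + 3y + 3) − 11| < ε.
(5y^2 + 3y + 3) − 11 = 5y^2 + 3y - 8 = (y − 1)(5y + 8).
So |(5y^2 + 3y + 3) − 11| = |y − 1|·|5y + 8|.
Require δ ≤ 2. Then |y − 1| < 2 gives |y| < 3, and by the triangle inequality |5y + 8| ≤ 5·3 + 8 = 23.
Hence |(5y^2 + 3y + 3) − 11| ≤ 23|y − 1| < ε provided |y − 1| < ε/23.
Take δ = min(2, ε/23). Then 0 < |y − 1| < δ gives both |y − 1| < 2 and |y − 1| < ε/23, so |(5y^2 + 3y + 3) − 11| < ε.

δ = min(2, ε/23)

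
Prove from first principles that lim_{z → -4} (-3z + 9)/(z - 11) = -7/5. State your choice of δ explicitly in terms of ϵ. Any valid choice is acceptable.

δ = min(15/2, (75/16)ϵ)

Let ϵ > 0 be given. We want δ > 0 with 0 < |z + 4| < δ ⇒ |(-3z + 9)/(z - 11) + 7/5| < ϵ.
Combining over a common denominator, (-3z + 9)/(z - 11) + 7/5 = [(-3z + 9)·(-15) − 21·(z - 11)] / [(-15)·(z - 11)] = 24(z + 4) / ((-15)(z - 11)).
So |(-3z + 9)/(z - 11) + 7/5| = 24|z + 4| / (15·|z − 11|).
Restrict δ ≤ 15/2. Then |z + 4| < 15/2 gives |z − 11| = |(z + 4) + (-15)| ≥ 15 − 15/2 = 15/2.
Hence |(-3z + 9)/(z - 11) + 7/5| < 24|z + 4|/(15·(15/2)) = (16/75)|z + 4|, which is < ϵ once |z + 4| < (75/16)ϵ.
Take δ = min(15/2, (75/16)ϵ). Then 0 < |z + 4| < δ forces both bounds, so |(-3z + 9)/(z - 11) + 7/5| < ϵ.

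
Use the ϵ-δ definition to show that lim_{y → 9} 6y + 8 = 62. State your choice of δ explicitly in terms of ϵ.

Suppose ϵ > 0. We need δ > 0 so that 0 < |y − 9| < δ implies |(6y + 8) − 62| < ϵ.
|(6y + 8) − 62| = |6y - 54| = 6|y − 9|.
So 6|y − 9| < ϵ exactly when |y − 9| < ϵ/6.
Take δ = ϵ/6. If 0 < |y − 9| < δ then |(6y + 8) − 62| = 6|y − 9| < 6·(ϵ/6) = ϵ.

δ = ϵ/6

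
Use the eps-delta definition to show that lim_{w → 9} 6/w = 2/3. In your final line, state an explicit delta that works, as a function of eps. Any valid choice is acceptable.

delta = min(9/2, (27/4)eps)

Let eps > 0. We seek delta > 0 such that 0 < |w − 9| < delta implies |6/w − (2/3)| < eps.
|6/w − (2/3)| = 6·|9 − w|/(9·|w|) = 6|w − 9|/(9|w|).
Require delta ≤ 9/2 so that |w| > 9 − 9/2 = 9/2, hence 9|w| > 81/2.
Then |6/w − (2/3)| < 6|w − 9|/(81/2), which is < eps when |w − 9| < (27/4)eps.
Take delta = min(9/2, (27/4)eps). Then 0 < |w − 9| < delta gives both |w − 9| < 9/2 and |w − 9| < (27/4)eps, so |6/w − (2/3)| < eps.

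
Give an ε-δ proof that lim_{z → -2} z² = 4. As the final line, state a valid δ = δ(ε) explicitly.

Fix ε > 0. We seek δ > 0 with 0 < |z + 2| < δ ⇒ |z² − 4| < ε.
Factor: z² − 4 = (z + 2)(z - 2), so |z² − 4| = |z + 2|·|z - 2|.
Impose δ ≤ 1 so that |z| < 3; then |z - 2| ≤ 5.
Hence |z² − 4| ≤ 5|z + 2|, which is < ε once |z + 2| < ε/5.
Take δ = min(1, ε/5). If 0 < |z + 2| < δ then both bounds hold and |z² − 4| ≤ 5|z + 2| < 5·(ε/5) = ε.

δ = min(1, ε/5)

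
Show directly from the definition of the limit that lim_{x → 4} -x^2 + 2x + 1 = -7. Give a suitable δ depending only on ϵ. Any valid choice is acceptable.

δ = min(1, ϵ/7)

Fix ϵ > 0. We want δ > 0 such that 0 < |x − 4| < δ implies |(-x^2 + 2x + 1) + 7| < ϵ.
(-x^2 + 2x + 1) + 7 = -x^2 + 2x + 8 = (x − 4)(-x - 2).
So |(-x^2 + 2x + 1) + 7| = |x − 4|·|-x - 2|.
Require δ ≤ 1. Then |x − 4| < 1 gives |x| < 5, and by the triangle inequality |-x - 2| ≤ 5 + 2 = 7.
Hence |(-x^2 + 2x + 1) + 7| ≤ 7|x − 4| < ϵ provided |x − 4| < ϵ/7.
Take δ = min(1, ϵ/7). Then 0 < |x − 4| < δ gives both |x − 4| < 1 and |x − 4| < ϵ/7, so |(-x^2 + 2x + 1) + 7| < ϵ.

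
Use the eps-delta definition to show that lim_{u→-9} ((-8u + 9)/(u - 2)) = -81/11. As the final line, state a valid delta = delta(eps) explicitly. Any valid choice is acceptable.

Let eps > 0 be given. We want delta > 0 with 0 < |u + 9| < delta ⇒ |(-8u + 9)/(u - 2) + 81/11| < eps.
Combining over a common denominator, (-8u + 9)/(u - 2) + 81/11 = [(-8u + 9)·(-11) − 81·(u - 2)] / [(-11)·(u - 2)] = 7(u + 9) / ((-11)(u - 2)).
So |(-8u + 9)/(u - 2) + 81/11| = 7|u + 9| / (11·|u − 2|).
Require delta ≤ 11/2, so |u − 2| ≥ |-11| − |u + 9| > 11 − 11/2 = 11/2.
Hence |(-8u + 9)/(u - 2) + 81/11| < 7|u + 9|/(11·(11/2)) = (14/121)|u + 9|, which is < eps once |u + 9| < (121/14)eps.
Take delta = min(11/2, (121/14)eps). Then 0 < |u + 9| < delta forces both bounds, so |(-8u + 9)/(u - 2) + 81/11| < eps.

delta = min(11/2, (121/14)eps)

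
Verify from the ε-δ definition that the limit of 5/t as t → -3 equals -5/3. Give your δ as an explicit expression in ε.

Let ε > 0 be given. We seek δ > 0 such that 0 < |t + 3| < δ implies |5/t + 5/3| < ε.
|5/t + 5/3| = 5·|-3 − t|/(3·|t|) = 5|t + 3|/(3|t|).
Require δ ≤ 3/2 so that |t| > 3 − 3/2 = 3/2, hence 3|t| > 9/2.
Then |5/t + 5/3| < 5|t + 3|/(9/2), which is < ε when |t + 3| < (9/10)ε.
Take δ = min(3/2, (9/10)ε). Then 0 < |t + 3| < δ gives both |t + 3| < 3/2 and |t + 3| < (9/10)ε, so |5/t + 5/3| < ε.

δ = min(3/2, (9/10)ε)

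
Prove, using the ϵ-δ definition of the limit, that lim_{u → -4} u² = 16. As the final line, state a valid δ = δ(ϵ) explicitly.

δ = min(1, ϵ/9)

Suppose ϵ > 0. We seek δ > 0 with 0 < |u + 4| < δ ⇒ |u² − 16| < ϵ.
Factor: u² − 16 = (u + 4)(u - 4), so |u² − 16| = |u + 4|·|u - 4|.
Restrict δ ≤ 1. Then |u + 4| < 1 gives |u| < 5, so by the triangle inequality |u - 4| ≤ 5 + 4 = 9.
Hence |u² − 16| ≤ 9|u + 4|, which is < ϵ once |u + 4| < ϵ/9.
Take δ = min(1, ϵ/9). If 0 < |u + 4| < δ then both bounds hold and |u² − 16| ≤ 9|u + 4| < 9·(ϵ/9) = ϵ.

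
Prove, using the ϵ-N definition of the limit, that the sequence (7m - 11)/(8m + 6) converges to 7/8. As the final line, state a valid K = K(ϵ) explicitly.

Let ϵ > 0. For m ≥ 1, |(7m - 11)/(8m + 6) − (7/8)| = |-130|/(8(8m + 6)) = 130/(8(8m + 6)).
Since 8m + 6 ≥ 8m for m ≥ 1, this is ≤ 130/(8·8m) = (65/32)/m.
So |(7m - 11)/(8m + 6) − (7/8)| < ϵ whenever m > (65/32)/ϵ.
Take K = (65/32)/ϵ. If m > K then |(7m - 11)/(8m + 6) − (7/8)| ≤ (65/32)/m < ϵ.

K = (65/32)/ϵ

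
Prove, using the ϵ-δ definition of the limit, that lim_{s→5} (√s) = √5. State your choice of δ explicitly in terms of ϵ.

Fix ϵ > 0. We want δ > 0 such that 0 < |s − 5| < δ implies |√s − √5| < ϵ.
Multiplying by the conjugate, |√s − √5| = |s − 5|/(√s + √5).
Restrict δ ≤ 5 so that |s − 5| < 5 forces s > 0, and then √s + √5 > √5.
Hence |√s − √5| < |s − 5|/√5, which is < ϵ once |s − 5| < √5·ϵ.
Take δ = min(5, √5·ϵ). If 0 < |s − 5| < δ then s > 0 and |√s − √5| < |s − 5|/√5 < ϵ.

δ = min(5, √5·ϵ)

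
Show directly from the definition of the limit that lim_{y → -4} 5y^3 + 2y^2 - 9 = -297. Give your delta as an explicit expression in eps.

Fix eps > 0. We want delta > 0 such that 0 < |y + 4| < delta implies |(5y^3 + 2y^2 - 9) + 297| < eps.
(5y^3 + 2y^2 - 9) + 297 = 5y^3 + 2y^2 + 288 = (y + 4)(5y^2 - 18y + 72).
So |(5y^3 + 2y^2 - 9) + 297| = |y + 4|·|5y^2 - 18y + 72|.
Assume first that |y + 4| < 1, so |y| < 5. Then |5y^2 - 18y + 72| ≤ 5·5^2 + 18·5 + 72 = 287.
Hence |(5y^3 + 2y^2 - 9) + 297| ≤ 287|y + 4| < eps provided |y + 4| < eps/287.
Choosing delta = min(1, eps/287) ensures both conditions, hence |(5y^3 + 2y^2 - 9) + 297| < eps.

delta = min(1, eps/287)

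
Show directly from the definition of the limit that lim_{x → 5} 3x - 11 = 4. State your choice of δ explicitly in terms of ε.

δ = ε/3

Let ε > 0. We need δ > 0 so that 0 < |x − 5| < δ implies |(3x - 11) − 4| < ε.
|(3x - 11) − 4| = |3x - 15| = 3|x − 5|.
So 3|x − 5| < ε exactly when |x − 5| < ε/3.
Take δ = ε/3. If 0 < |x − 5| < δ then |(3x - 11) − 4| = 3|x − 5| < 3·(ε/3) = ε.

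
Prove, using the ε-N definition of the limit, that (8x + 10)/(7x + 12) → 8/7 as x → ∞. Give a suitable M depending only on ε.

M = (26/49)/ε

Suppose ε > 0. We seek M > 0 such that x > M implies |(8x + 10)/(7x + 12) − (8/7)| < ε.
(8x + 10)/(7x + 12) − (8/7) = (7(8x + 10) − 8(7x + 12)) / (7(7x + 12)) = -26/(7(7x + 12)).
For x > 0 we have 7x + 12 > 7x, so |(8x + 10)/(7x + 12) − (8/7)| = 26/(7(7x + 12)) < 26/(7·7x) = (26/49)/x.
Thus |(8x + 10)/(7x + 12) − (8/7)| < ε whenever x > (26/49)/ε.
Take M = (26/49)/ε. If x > M then |(8x + 10)/(7x + 12) − (8/7)| < (26/49)/x < ε.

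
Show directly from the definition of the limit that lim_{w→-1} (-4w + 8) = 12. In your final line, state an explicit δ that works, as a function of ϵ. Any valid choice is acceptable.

Let ϵ > 0. We need δ > 0 so that 0 < |w + 1| < δ implies |(-4w + 8) − 12| < ϵ.
Since (-4w + 8) − 12 = -4(w + 1), we have |(-4w + 8) − 12| = 4|w + 1|.
Thus it suffices that |w + 1| < ϵ/4.
Take δ = ϵ/4. If 0 < |w + 1| < δ then |(-4w + 8) − 12| = 4|w + 1| < 4·(ϵ/4) = ϵ.

δ = ϵ/4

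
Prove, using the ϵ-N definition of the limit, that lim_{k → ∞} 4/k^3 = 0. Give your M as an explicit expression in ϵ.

M = (4/ϵ)^{1/3}

Suppose ϵ > 0. For k ≥ 1, |4/k^3 − 0| = 4/k^3.
4/k^3 < ϵ ⇔ k^3 > 4/ϵ ⇔ k > (4/ϵ)^{1/3}.
Take M = (4/ϵ)^{1/3}. Then k > M implies 4/k^3 < ϵ.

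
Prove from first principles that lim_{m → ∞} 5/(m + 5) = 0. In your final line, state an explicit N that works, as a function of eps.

N = 5/eps

Suppose eps > 0. For m ≥ 1, |5/(m + 5) − 0| = 5/(m + 5) ≤ 5/m.
We need 5/m < eps, i.e. m > 5/eps.
Take N = 5/eps. If m > N then |5/(m + 5)| ≤ 5/m < eps.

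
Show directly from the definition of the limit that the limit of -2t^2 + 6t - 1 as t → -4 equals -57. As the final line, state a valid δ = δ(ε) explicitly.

δ = min(1, ε/24)

Let ε > 0. We want δ > 0 such that 0 < |t + 4| < δ implies |(-2t^2 + 6t - 1) + 57| < ε.
(-2t^2 + 6t - 1) + 57 = -2t^2 + 6t + 56 = (t + 4)(-2t + 14).
So |(-2t^2 + 6t - 1) + 57| = |t + 4|·|-2t + 14|.
Require δ ≤ 1. Then |t + 4| < 1 gives |t| < 5, and by the triangle inequality |-2t + 14| ≤ 2·5 + 14 = 24.
Hence |(-2t^2 + 6t - 1) + 57| ≤ 24|t + 4| < ε provided |t + 4| < ε/24.
Choosing δ = min(1, ε/24) ensures both conditions, hence |(-2t^2 + 6t - 1) + 57| < ε.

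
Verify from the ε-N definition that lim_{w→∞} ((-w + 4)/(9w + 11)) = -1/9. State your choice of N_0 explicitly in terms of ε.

Let ε > 0. We seek N_0 > 0 such that w > N_0 implies |(-w + 4)/(9w + 11) + 1/9| < ε.
(-w + 4)/(9w + 11) + 1/9 = (9(-w + 4) − (-1)(9w + 11)) / (9(9w + 11)) = 47/(9(9w + 11)).
For w > 0 we have 9w + 11 > 9w, so |(-w + 4)/(9w + 11) + 1/9| = 47/(9(9w + 11)) < 47/(9·9w) = (47/81)/w.
Thus |(-w + 4)/(9w + 11) + 1/9| < ε whenever w > (47/81)/ε.
Take N_0 = (47/81)/ε. If w > N_0 then |(-w + 4)/(9w + 11) + 1/9| < (47/81)/w < ε.

N_0 = (47/81)/ε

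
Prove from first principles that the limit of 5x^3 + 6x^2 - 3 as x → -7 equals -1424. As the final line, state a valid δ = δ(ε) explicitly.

δ = min(2, ε/869)

Let ε > 0 be given. We want δ > 0 such that 0 < |x + 7| < δ implies |(5x^3 + 6x^2 - 3) + 1424| < ε.
(5x^3 + 6x^2 - 3) + 1424 = 5x^3 + 6x^2 + 1421 = (x + 7)(5x^2 - 29x + 203).
So |(5x^3 + 6x^2 - 3) + 1424| = |x + 7|·|5x^2 - 29x + 203|.
Assume first that |x + 7| < 2, so |x| < 9. Then |5x^2 - 29x + 203| ≤ 5·9^2 + 29·9 + 203 = 869.
Hence |(5x^3 + 6x^2 - 3) + 1424| ≤ 869|x + 7| < ε provided |x + 7| < ε/869.
Choosing δ = min(2, ε/869) ensures both conditions, hence |(5x^3 + 6x^2 - 3) + 1424| < ε.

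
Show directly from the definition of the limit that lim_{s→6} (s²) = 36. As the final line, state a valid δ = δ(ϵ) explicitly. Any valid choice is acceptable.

Let ϵ > 0 be given. We seek δ > 0 with 0 < |s − 6| < δ ⇒ |s² − 36| < ϵ.
Factor: s² − 36 = (s − 6)(s + 6), so |s² − 36| = |s − 6|·|s + 6|.
Impose δ ≤ 1 so that |s| < 7; then |s + 6| ≤ 13.
Hence |s² − 36| ≤ 13|s − 6|, which is < ϵ once |s − 6| < ϵ/13.
Take δ = min(1, ϵ/13). If 0 < |s − 6| < δ then both bounds hold and |s² − 36| ≤ 13|s − 6| < 13·(ϵ/13) = ϵ.

δ = min(1, ϵ/13)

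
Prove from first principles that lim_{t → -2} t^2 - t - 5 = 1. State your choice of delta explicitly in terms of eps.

Suppose eps > 0. We want delta > 0 such that 0 < |t + 2| < delta implies |(t^2 - t - 5) − 1| < eps.
(t^2 - t - 5) − 1 = t^2 - t - 6 = (t + 2)(t - 3).
So |(t^2 - t - 5) − 1| = |t + 2|·|t - 3|.
Require delta ≤ 1. Then |t + 2| < 1 gives |t| < 3, and by the triangle inequality |t - 3| ≤ 3 + 3 = 6.
Hence |(t^2 - t - 5) − 1| ≤ 6|t + 2| < eps provided |t + 2| < eps/6.
Choosing delta = min(1, eps/6) ensures both conditions, hence |(t^2 - t - 5) − 1| < eps.

delta = min(1, eps/6)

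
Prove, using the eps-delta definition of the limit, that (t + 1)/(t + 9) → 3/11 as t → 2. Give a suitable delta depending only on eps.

delta = min(11/2, (121/16)eps)

Suppose eps > 0. We want delta > 0 with 0 < |t − 2| < delta ⇒ |(t + 1)/(t + 9) − (3/11)| < eps.
Combining over a common denominator, (t + 1)/(t + 9) − (3/11) = [(t + 1)·11 − 3·(t + 9)] / [11·(t + 9)] = 8(t − 2) / (11(t + 9)).
So |(t + 1)/(t + 9) − (3/11)| = 8|t − 2| / (11·|t + 9|).
Restrict delta ≤ 11/2. Then |t − 2| < 11/2 gives |t + 9| = |(t − 2) + 11| ≥ 11 − 11/2 = 11/2.
Hence |(t + 1)/(t + 9) − (3/11)| < 8|t − 2|/(11·(11/2)) = (16/121)|t − 2|, which is < eps once |t − 2| < (121/16)eps.
Take delta = min(11/2, (121/16)eps). Then 0 < |t − 2| < delta forces both bounds, so |(t + 1)/(t + 9) − (3/11)| < eps.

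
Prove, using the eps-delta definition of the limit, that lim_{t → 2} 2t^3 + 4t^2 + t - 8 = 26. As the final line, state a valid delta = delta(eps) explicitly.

Let eps > 0 be given. We want delta > 0 such that 0 < |t − 2| < delta implies |(2t^3 + 4t^2 + t - 8) − 26| < eps.
(2t^3 + 4t^2 + t - 8) − 26 = 2t^3 + 4t^2 + t - 34 = (t − 2)(2t^2 + 8t + 17).
So |(2t^3 + 4t^2 + t - 8) − 26| = |t − 2|·|2t^2 + 8t + 17|.
Require delta ≤ 2. Then |t − 2| < 2 gives |t| < 4, and by the triangle inequality |2t^2 + 8t + 17| ≤ 2·4^2 + 8·4 + 17 = 81.
Hence |(2t^3 + 4t^2 + t - 8) − 26| ≤ 81|t − 2| < eps provided |t − 2| < eps/81.
Take delta = min(2, eps/81). Then 0 < |t − 2| < delta gives both |t − 2| < 2 and |t − 2| < eps/81, so |(2t^3 + 4t^2 + t - 8) − 26| < eps.

delta = min(2, eps/81)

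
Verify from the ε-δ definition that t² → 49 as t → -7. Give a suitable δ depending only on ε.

Let ε > 0 be given. We seek δ > 0 with 0 < |t + 7| < δ ⇒ |t² − 49| < ε.
Factor: t² − 49 = (t + 7)(t - 7), so |t² − 49| = |t + 7|·|t - 7|.
Impose δ ≤ 1 so that |t| < 8; then |t - 7| ≤ 15.
Hence |t² − 49| ≤ 15|t + 7|, which is < ε once |t + 7| < ε/15.
Take δ = min(1, ε/15). If 0 < |t + 7| < δ then both bounds hold and |t² − 49| ≤ 15|t + 7| < 15·(ε/15) = ε.

δ = min(1, ε/15)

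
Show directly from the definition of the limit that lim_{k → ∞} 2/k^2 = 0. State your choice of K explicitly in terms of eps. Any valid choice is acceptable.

Let eps > 0. For k ≥ 1, |2/k^2 − 0| = 2/k^2.
2/k^2 < eps ⇔ k^2 > 2/eps ⇔ k > (2/eps)^{1/2}.
Take K = (2/eps)^{1/2}. Then k > K implies 2/k^2 < eps.

K = (2/eps)^{1/2}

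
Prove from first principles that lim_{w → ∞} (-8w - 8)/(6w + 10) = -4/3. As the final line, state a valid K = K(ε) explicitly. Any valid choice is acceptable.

K = (8/9)/ε

Fix ε > 0. We seek K > 0 such that w > K implies |(-8w - 8)/(6w + 10) + 4/3| < ε.
(-8w - 8)/(6w + 10) + 4/3 = (6(-8w - 8) − (-8)(6w + 10)) / (6(6w + 10)) = 32/(6(6w + 10)).
For w > 0 we have 6w + 10 > 6w, so |(-8w - 8)/(6w + 10) + 4/3| = 32/(6(6w + 10)) < 32/(6·6w) = (8/9)/w.
Thus |(-8w - 8)/(6w + 10) + 4/3| < ε whenever w > (8/9)/ε.
Take K = (8/9)/ε. If w > K then |(-8w - 8)/(6w + 10) + 4/3| < (8/9)/w < ε.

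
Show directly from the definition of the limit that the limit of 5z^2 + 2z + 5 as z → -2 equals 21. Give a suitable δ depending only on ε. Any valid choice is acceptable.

δ = min(1, ε/23)

Fix ε > 0. We want δ > 0 such that 0 < |z + 2| < δ implies |(5z^2 + 2z + 5) − 21| < ε.
(5z^2 + 2z + 5) − 21 = 5z^2 + 2z - 16 = (z + 2)(5z - 8).
So |(5z^2 + 2z + 5) − 21| = |z + 2|·|5z - 8|.
Assume first that |z + 2| < 1, so |z| < 3. Then |5z - 8| ≤ 5·3 + 8 = 23.
Hence |(5z^2 + 2z + 5) − 21| ≤ 23|z + 2| < ε provided |z + 2| < ε/23.
Take δ = min(1, ε/23). Then 0 < |z + 2| < δ gives both |z + 2| < 1 and |z + 2| < ε/23, so |(5z^2 + 2z + 5) − 21| < ε.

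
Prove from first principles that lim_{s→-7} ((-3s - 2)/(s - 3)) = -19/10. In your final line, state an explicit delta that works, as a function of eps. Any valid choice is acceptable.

delta = min(5, (50/11)eps)

Suppose eps > 0. We want delta > 0 with 0 < |s + 7| < delta ⇒ |(-3s - 2)/(s - 3) + 19/10| < eps.
Combining over a common denominator, (-3s - 2)/(s - 3) + 19/10 = [(-3s - 2)·(-10) − 19·(s - 3)] / [(-10)·(s - 3)] = 11(s + 7) / ((-10)(s - 3)).
So |(-3s - 2)/(s - 3) + 19/10| = 11|s + 7| / (10·|s − 3|).
Restrict delta ≤ 5. Then |s + 7| < 5 gives |s − 3| = |(s + 7) + (-10)| ≥ 10 − 5 = 5.
Hence |(-3s - 2)/(s - 3) + 19/10| < 11|s + 7|/(10·5) = (11/50)|s + 7|, which is < eps once |s + 7| < (50/11)eps.
Take delta = min(5, (50/11)eps). Then 0 < |s + 7| < delta forces both bounds, so |(-3s - 2)/(s - 3) + 19/10| < eps.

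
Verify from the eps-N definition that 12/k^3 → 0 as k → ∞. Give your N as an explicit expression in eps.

N = (12/eps)^{1/3}

Suppose eps > 0. For k ≥ 1, |12/k^3 − 0| = 12/k^3.
12/k^3 < eps ⇔ k^3 > 12/eps ⇔ k > (12/eps)^{1/3}.
Take N = (12/eps)^{1/3}. Then k > N implies 12/k^3 < eps.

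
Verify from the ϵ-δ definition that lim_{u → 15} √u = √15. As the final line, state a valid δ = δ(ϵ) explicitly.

Let ϵ > 0 be given. We want δ > 0 such that 0 < |u − 15| < δ implies |√u − √15| < ϵ.
Multiplying by the conjugate, |√u − √15| = |u − 15|/(√u + √15).
Restrict δ ≤ 15 so that |u − 15| < 15 forces u > 0, and then √u + √15 > √15.
Hence |√u − √15| < |u − 15|/√15, which is < ϵ once |u − 15| < √15·ϵ.
Take δ = min(15, √15·ϵ). If 0 < |u − 15| < δ then u > 0 and |√u − √15| < |u − 15|/√15 < ϵ.

δ = min(15, √15·ϵ)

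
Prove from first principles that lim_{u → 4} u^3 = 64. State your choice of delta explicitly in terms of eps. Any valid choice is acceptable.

delta = min(1, eps/61)

Let eps > 0. We seek delta > 0 with 0 < |u − 4| < delta ⇒ |u^3 − 64| < eps.
Factor: u^3 − 64 = (u − 4)(u^2 + 4u + 16), so |u^3 − 64| = |u − 4|·|u^2 + 4u + 16|.
Impose delta ≤ 1 so that |u| < 5; then |u^2 + 4u + 16| ≤ 61.
Hence |u^3 − 64| ≤ 61|u − 4|, which is < eps once |u − 4| < eps/61.
Take delta = min(1, eps/61). If 0 < |u − 4| < delta then both bounds hold and |u^3 − 64| ≤ 61|u − 4| < 61·(eps/61) = eps.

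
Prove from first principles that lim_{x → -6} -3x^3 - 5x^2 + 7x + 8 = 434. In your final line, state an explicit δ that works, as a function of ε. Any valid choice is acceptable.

δ = min(1, ε/309)

Fix ε > 0. We want δ > 0 such that 0 < |x + 6| < δ implies |(-3x^3 - 5x^2 + 7x + 8) − 434| < ε.
(-3x^3 - 5x^2 + 7x + 8) − 434 = -3x^3 - 5x^2 + 7x - 426 = (x + 6)(-3x^2 + 13x - 71).
So |(-3x^3 - 5x^2 + 7x + 8) − 434| = |x + 6|·|-3x^2 + 13x - 71|.
Require δ ≤ 1. Then |x + 6| < 1 gives |x| < 7, and by the triangle inequality |-3x^2 + 13x - 71| ≤ 3·7^2 + 13·7 + 71 = 309.
Hence |(-3x^3 - 5x^2 + 7x + 8) − 434| ≤ 309|x + 6| < ε provided |x + 6| < ε/309.
Choosing δ = min(1, ε/309) ensures both conditions, hence |(-3x^3 - 5x^2 + 7x + 8) − 434| < ε.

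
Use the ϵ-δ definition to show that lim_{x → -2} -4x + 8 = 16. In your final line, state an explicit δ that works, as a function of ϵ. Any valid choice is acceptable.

δ = ϵ/4

Suppose ϵ > 0. We need δ > 0 so that 0 < |x + 2| < δ implies |(-4x + 8) − 16| < ϵ.
Since (-4x + 8) − 16 = -4(x + 2), we have |(-4x + 8) − 16| = 4|x + 2|.
So 4|x + 2| < ϵ exactly when |x + 2| < ϵ/4.
Take δ = ϵ/4. If 0 < |x + 2| < δ then |(-4x + 8) − 16| = 4|x + 2| < 4·(ϵ/4) = ϵ.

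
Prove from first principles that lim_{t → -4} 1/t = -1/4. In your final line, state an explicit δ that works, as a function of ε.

δ = min(2, 8ε)

Let ε > 0. We seek δ > 0 such that 0 < |t + 4| < δ implies |1/t + 1/4| < ε.
|1/t + 1/4| = |-4 − t|/(4·|t|) = |t + 4|/(4|t|).
Require δ ≤ 2 so that |t| > 4 − 2 = 2, hence 4|t| > 8.
Then |1/t + 1/4| < |t + 4|/8, which is < ε when |t + 4| < 8ε.
Take δ = min(2, 8ε). Then 0 < |t + 4| < δ gives both |t + 4| < 2 and |t + 4| < 8ε, so |1/t + 1/4| < ε.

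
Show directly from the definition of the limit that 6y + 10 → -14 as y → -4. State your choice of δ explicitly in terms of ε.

Let ε > 0. We need δ > 0 so that 0 < |y + 4| < δ implies |(6y + 10) + 14| < ε.
|(6y + 10) + 14| = |6y + 24| = 6|y + 4|.
So 6|y + 4| < ε exactly when |y + 4| < ε/6.
Choosing δ = ε/6 gives |(6y + 10) + 14| = 6|y + 4| < ε whenever |y + 4| < δ.

δ = ε/6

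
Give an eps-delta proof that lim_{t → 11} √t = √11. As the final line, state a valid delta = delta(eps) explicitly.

delta = min(11, √11·eps)

Fix eps > 0. We want delta > 0 such that 0 < |t − 11| < delta implies |√t − √11| < eps.
Rationalise: √t − √11 = (t − 11)/(√t + √11), so |√t − √11| = |t − 11|/(√t + √11).
Restrict delta ≤ 11 so that |t − 11| < 11 forces t > 0, and then √t + √11 > √11.
Hence |√t − √11| < |t − 11|/√11, which is < eps once |t − 11| < √11·eps.
Take delta = min(11, √11·eps). If 0 < |t − 11| < delta then t > 0 and |√t − √11| < |t − 11|/√11 < eps.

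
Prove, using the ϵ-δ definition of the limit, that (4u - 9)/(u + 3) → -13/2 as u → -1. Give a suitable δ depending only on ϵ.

δ = min(1, (2/21)ϵ)

Let ϵ > 0 be given. We want δ > 0 with 0 < |u + 1| < δ ⇒ |(4u - 9)/(u + 3) + 13/2| < ϵ.
Combining over a common denominator, (4u - 9)/(u + 3) + 13/2 = [(4u - 9)·2 − (-13)·(u + 3)] / [2·(u + 3)] = 21(u + 1) / (2(u + 3)).
So |(4u - 9)/(u + 3) + 13/2| = 21|u + 1| / (2·|u + 3|).
Restrict δ ≤ 1. Then |u + 1| < 1 gives |u + 3| = |(u + 1) + 2| ≥ 2 − 1 = 1.
Hence |(4u - 9)/(u + 3) + 13/2| < 21|u + 1|/(2·1) = (21/2)|u + 1|, which is < ϵ once |u + 1| < (2/21)ϵ.
Take δ = min(1, (2/21)ϵ). Then 0 < |u + 1| < δ forces both bounds, so |(4u - 9)/(u + 3) + 13/2| < ϵ.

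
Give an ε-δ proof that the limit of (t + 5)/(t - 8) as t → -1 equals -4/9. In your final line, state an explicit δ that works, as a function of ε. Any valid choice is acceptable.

δ = min(9/2, (81/26)ε)

Let ε > 0. We want δ > 0 with 0 < |t + 1| < δ ⇒ |(t + 5)/(t - 8) + 4/9| < ε.
Combining over a common denominator, (t + 5)/(t - 8) + 4/9 = [(t + 5)·(-9) − 4·(t - 8)] / [(-9)·(t - 8)] = -13(t + 1) / ((-9)(t - 8)).
So |(t + 5)/(t - 8) + 4/9| = 13|t + 1| / (9·|t − 8|).
Restrict δ ≤ 9/2. Then |t + 1| < 9/2 gives |t − 8| = |(t + 1) + (-9)| ≥ 9 − 9/2 = 9/2.
Hence |(t + 5)/(t - 8) + 4/9| < 13|t + 1|/(9·(9/2)) = (26/81)|t + 1|, which is < ε once |t + 1| < (81/26)ε.
Take δ = min(9/2, (81/26)ε). Then 0 < |t + 1| < δ forces both bounds, so |(t + 5)/(t - 8) + 4/9| < ε.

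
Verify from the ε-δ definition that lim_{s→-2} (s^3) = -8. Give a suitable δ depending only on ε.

Fix ε > 0. We seek δ > 0 with 0 < |s + 2| < δ ⇒ |s^3 + 8| < ε.
Factor: s^3 + 8 = (s + 2)(s^2 - 2s + 4), so |s^3 + 8| = |s + 2|·|s^2 - 2s + 4|.
Impose δ ≤ 2 so that |s| < 4; then |s^2 - 2s + 4| ≤ 28.
Hence |s^3 + 8| ≤ 28|s + 2|, which is < ε once |s + 2| < ε/28.
Take δ = min(2, ε/28). If 0 < |s + 2| < δ then both bounds hold and |s^3 + 8| ≤ 28|s + 2| < 28·(ε/28) = ε.

δ = min(2, ε/28)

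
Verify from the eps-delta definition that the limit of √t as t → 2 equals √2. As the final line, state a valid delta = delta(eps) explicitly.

Fix eps > 0. We want delta > 0 such that 0 < |t − 2| < delta implies |√t − √2| < eps.
Rationalise: √t − √2 = (t − 2)/(√t + √2), so |√t − √2| = |t − 2|/(√t + √2).
Restrict delta ≤ 2 so that |t − 2| < 2 forces t > 0, and then √t + √2 > √2.
Hence |√t − √2| < |t − 2|/√2, which is < eps once |t − 2| < √2·eps.
Take delta = min(2, √2·eps). If 0 < |t − 2| < delta then t > 0 and |√t − √2| < |t − 2|/√2 < eps.

delta = min(2, √2·eps)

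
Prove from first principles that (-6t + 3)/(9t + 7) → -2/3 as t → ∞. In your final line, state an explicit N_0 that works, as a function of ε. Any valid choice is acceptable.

N_0 = (23/27)/ε

Fix ε > 0. We seek N_0 > 0 such that t > N_0 implies |(-6t + 3)/(9t + 7) + 2/3| < ε.
(-6t + 3)/(9t + 7) + 2/3 = (9(-6t + 3) − (-6)(9t + 7)) / (9(9t + 7)) = 69/(9(9t + 7)).
For t > 0 we have 9t + 7 > 9t, so |(-6t + 3)/(9t + 7) + 2/3| = 69/(9(9t + 7)) < 69/(9·9t) = (23/27)/t.
Thus |(-6t + 3)/(9t + 7) + 2/3| < ε whenever t > (23/27)/ε.
Take N_0 = (23/27)/ε. If t > N_0 then |(-6t + 3)/(9t + 7) + 2/3| < (23/27)/t < ε.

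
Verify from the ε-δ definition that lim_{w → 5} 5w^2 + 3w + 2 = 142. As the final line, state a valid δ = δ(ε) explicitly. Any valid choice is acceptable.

δ = min(1, ε/58)

Let ε > 0. We want δ > 0 such that 0 < |w − 5| < δ implies |(5w^2 + 3w + 2) − 142| < ε.
(5w^2 + 3w + 2) − 142 = 5w^2 + 3w - 140 = (w − 5)(5w + 28).
So |(5w^2 + 3w + 2) − 142| = |w − 5|·|5w + 28|.
Require δ ≤ 1. Then |w − 5| < 1 gives |w| < 6, and by the triangle inequality |5w + 28| ≤ 5·6 + 28 = 58.
Hence |(5w^2 + 3w + 2) − 142| ≤ 58|w − 5| < ε provided |w − 5| < ε/58.
Take δ = min(1, ε/58). Then 0 < |w − 5| < δ gives both |w − 5| < 1 and |w − 5| < ε/58, so |(5w^2 + 3w + 2) − 142| < ε.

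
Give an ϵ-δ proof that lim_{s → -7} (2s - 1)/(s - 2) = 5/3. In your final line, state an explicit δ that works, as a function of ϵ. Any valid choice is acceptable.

Fix ϵ > 0. We want δ > 0 with 0 < |s + 7| < δ ⇒ |(2s - 1)/(s - 2) − (5/3)| < ϵ.
Combining over a common denominator, (2s - 1)/(s - 2) − (5/3) = [(2s - 1)·(-9) − (-15)·(s - 2)] / [(-9)·(s - 2)] = -3(s + 7) / ((-9)(s - 2)).
So |(2s - 1)/(s - 2) − (5/3)| = 3|s + 7| / (9·|s − 2|).
Require δ ≤ 9/2, so |s − 2| ≥ |-9| − |s + 7| > 9 − 9/2 = 9/2.
Hence |(2s - 1)/(s - 2) − (5/3)| < 3|s + 7|/(9·(9/2)) = (2/27)|s + 7|, which is < ϵ once |s + 7| < (27/2)ϵ.
Take δ = min(9/2, (27/2)ϵ). Then 0 < |s + 7| < δ forces both bounds, so |(2s - 1)/(s - 2) − (5/3)| < ϵ.

δ = min(9/2, (27/2)ϵ)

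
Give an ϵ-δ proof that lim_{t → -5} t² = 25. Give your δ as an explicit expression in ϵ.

δ = min(1, ϵ/11)

Let ϵ > 0 be given. We seek δ > 0 with 0 < |t + 5| < δ ⇒ |t² − 25| < ϵ.
Factor: t² − 25 = (t + 5)(t - 5), so |t² − 25| = |t + 5|·|t - 5|.
Restrict δ ≤ 1. Then |t + 5| < 1 gives |t| < 6, so by the triangle inequality |t - 5| ≤ 6 + 5 = 11.
Hence |t² − 25| ≤ 11|t + 5|, which is < ϵ once |t + 5| < ϵ/11.
Take δ = min(1, ϵ/11). If 0 < |t + 5| < δ then both bounds hold and |t² − 25| ≤ 11|t + 5| < 11·(ϵ/11) = ϵ.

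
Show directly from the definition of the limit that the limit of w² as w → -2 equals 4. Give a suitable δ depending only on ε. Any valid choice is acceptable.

δ = min(1, ε/5)

Fix ε > 0. We seek δ > 0 with 0 < |w + 2| < δ ⇒ |w² − 4| < ε.
Factor: w² − 4 = (w + 2)(w - 2), so |w² − 4| = |w + 2|·|w - 2|.
Impose δ ≤ 1 so that |w| < 3; then |w - 2| ≤ 5.
Hence |w² − 4| ≤ 5|w + 2|, which is < ε once |w + 2| < ε/5.
Take δ = min(1, ε/5). If 0 < |w + 2| < δ then both bounds hold and |w² − 4| ≤ 5|w + 2| < 5·(ε/5) = ε.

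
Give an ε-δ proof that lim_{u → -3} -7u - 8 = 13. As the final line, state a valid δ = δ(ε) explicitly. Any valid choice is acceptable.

Let ε > 0 be given. We need δ > 0 so that 0 < |u + 3| < δ implies |(-7u - 8) − 13| < ε.
Since (-7u - 8) − 13 = -7(u + 3), we have |(-7u - 8) − 13| = 7|u + 3|.
So 7|u + 3| < ε exactly when |u + 3| < ε/7.
Choosing δ = ε/7 gives |(-7u - 8) − 13| = 7|u + 3| < ε whenever |u + 3| < δ.

δ = ε/7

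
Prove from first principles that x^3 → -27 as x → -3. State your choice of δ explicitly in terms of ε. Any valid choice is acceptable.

Let ε > 0 be given. We seek δ > 0 with 0 < |x + 3| < δ ⇒ |x^3 + 27| < ε.
Factor: x^3 + 27 = (x + 3)(x^2 - 3x + 9), so |x^3 + 27| = |x + 3|·|x^2 - 3x + 9|.
Restrict δ ≤ 2. Then |x + 3| < 2 gives |x| < 5, so by the triangle inequality |x^2 - 3x + 9| ≤ 5^2 + 3·5 + 9 = 49.
Hence |x^3 + 27| ≤ 49|x + 3|, which is < ε once |x + 3| < ε/49.
Take δ = min(2, ε/49). If 0 < |x + 3| < δ then both bounds hold and |x^3 + 27| ≤ 49|x + 3| < 49·(ε/49) = ε.

δ = min(2, ε/49)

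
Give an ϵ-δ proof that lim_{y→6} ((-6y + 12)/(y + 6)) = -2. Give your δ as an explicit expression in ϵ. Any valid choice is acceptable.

Let ϵ > 0. We want δ > 0 with 0 < |y − 6| < δ ⇒ |(-6y + 12)/(y + 6) + 2| < ϵ.
Combining over a common denominator, (-6y + 12)/(y + 6) + 2 = [(-6y + 12)·12 − (-24)·(y + 6)] / [12·(y + 6)] = -48(y − 6) / (12(y + 6)).
So |(-6y + 12)/(y + 6) + 2| = 48|y − 6| / (12·|y + 6|).
Restrict δ ≤ 6. Then |y − 6| < 6 gives |y + 6| = |(y − 6) + 12| ≥ 12 − 6 = 6.
Hence |(-6y + 12)/(y + 6) + 2| < 48|y − 6|/(12·6) = (2/3)|y − 6|, which is < ϵ once |y − 6| < (3/2)ϵ.
Take δ = min(6, (3/2)ϵ). Then 0 < |y − 6| < δ forces both bounds, so |(-6y + 12)/(y + 6) + 2| < ϵ.

δ = min(6, (3/2)ϵ)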